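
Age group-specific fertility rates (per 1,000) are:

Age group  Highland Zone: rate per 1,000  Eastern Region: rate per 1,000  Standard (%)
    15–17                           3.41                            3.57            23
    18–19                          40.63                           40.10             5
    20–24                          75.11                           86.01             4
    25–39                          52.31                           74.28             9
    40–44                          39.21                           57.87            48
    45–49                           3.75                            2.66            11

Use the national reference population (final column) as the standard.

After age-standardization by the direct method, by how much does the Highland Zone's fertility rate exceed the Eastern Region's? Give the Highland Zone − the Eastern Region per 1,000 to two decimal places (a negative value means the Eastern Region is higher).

-11.26

Standard weights: 0.23, 0.05, 0.04, 0.09, 0.48, 0.11.
The Highland Zone: 0.2300×3.41 + 0.0500×40.63 + 0.0400×75.11 + 0.0900×52.31 + 0.4800×39.21 + 0.1100×3.75 = 29.7614 per 1,000.
The Eastern Region: 0.2300×3.57 + 0.0500×40.10 + 0.0400×86.01 + 0.0900×74.28 + 0.4800×57.87 + 0.1100×2.66 = 41.0219 per 1,000.
Difference = 29.7614 − 41.0219 = -11.2605.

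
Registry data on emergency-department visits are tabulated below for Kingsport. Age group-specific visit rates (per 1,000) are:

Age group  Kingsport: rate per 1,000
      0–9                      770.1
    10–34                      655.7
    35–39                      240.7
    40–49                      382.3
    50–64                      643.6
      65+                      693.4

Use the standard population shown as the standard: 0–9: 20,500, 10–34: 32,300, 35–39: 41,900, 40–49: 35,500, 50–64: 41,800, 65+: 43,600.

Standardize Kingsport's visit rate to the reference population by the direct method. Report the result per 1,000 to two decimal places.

Standard total = 215,600; weights = 0.0951, 0.1498, 0.1943, 0.1647, 0.1939, 0.2022.
Standardized rate: 0.0951×770.1 + 0.1498×655.7 + 0.1943×240.7 + 0.1647×382.3 + 0.1939×643.6 + 0.2022×693.4 = 546.1867 per 1,000.

546.19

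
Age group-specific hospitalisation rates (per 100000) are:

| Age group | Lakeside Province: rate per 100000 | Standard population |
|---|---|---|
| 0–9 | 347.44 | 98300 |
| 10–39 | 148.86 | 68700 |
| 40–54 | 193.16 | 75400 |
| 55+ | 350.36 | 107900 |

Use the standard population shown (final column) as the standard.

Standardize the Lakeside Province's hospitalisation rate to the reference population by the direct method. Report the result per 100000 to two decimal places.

Standard total = 350300; weights = 0.2806, 0.1961, 0.2152, 0.3080.
Standardized rate: 0.2806×347.44 + 0.1961×148.86 + 0.2152×193.16 + 0.3080×350.36 = 276.1865 per 100000.

276.19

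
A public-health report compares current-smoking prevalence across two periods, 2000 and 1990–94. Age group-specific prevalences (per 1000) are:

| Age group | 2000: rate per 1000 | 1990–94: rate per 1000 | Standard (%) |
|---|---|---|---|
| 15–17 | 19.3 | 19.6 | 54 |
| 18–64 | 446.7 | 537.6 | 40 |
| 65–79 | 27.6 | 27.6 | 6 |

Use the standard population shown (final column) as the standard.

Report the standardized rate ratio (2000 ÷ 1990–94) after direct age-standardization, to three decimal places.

Standard weights: 0.54, 0.40, 0.06.
2000: 0.5400×19.3 + 0.4000×446.7 + 0.0600×27.6 = 190.7580 per 1000.
1990–94: 0.5400×19.6 + 0.4000×537.6 + 0.0600×27.6 = 227.2800 per 1000.
Ratio = 190.7580 ÷ 227.2800 = 0.83931.

0.839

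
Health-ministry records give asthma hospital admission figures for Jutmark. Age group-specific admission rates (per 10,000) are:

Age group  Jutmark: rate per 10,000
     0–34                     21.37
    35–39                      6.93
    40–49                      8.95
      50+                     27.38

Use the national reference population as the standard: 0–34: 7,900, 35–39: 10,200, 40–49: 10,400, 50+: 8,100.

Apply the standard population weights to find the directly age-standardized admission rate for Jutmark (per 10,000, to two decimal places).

Standard total = 36,600; weights = 0.2158, 0.2787, 0.2842, 0.2213.
Standardized rate: 0.2158×21.37 + 0.2787×6.93 + 0.2842×8.95 + 0.2213×27.38 = 15.1466 per 10,000.

15.15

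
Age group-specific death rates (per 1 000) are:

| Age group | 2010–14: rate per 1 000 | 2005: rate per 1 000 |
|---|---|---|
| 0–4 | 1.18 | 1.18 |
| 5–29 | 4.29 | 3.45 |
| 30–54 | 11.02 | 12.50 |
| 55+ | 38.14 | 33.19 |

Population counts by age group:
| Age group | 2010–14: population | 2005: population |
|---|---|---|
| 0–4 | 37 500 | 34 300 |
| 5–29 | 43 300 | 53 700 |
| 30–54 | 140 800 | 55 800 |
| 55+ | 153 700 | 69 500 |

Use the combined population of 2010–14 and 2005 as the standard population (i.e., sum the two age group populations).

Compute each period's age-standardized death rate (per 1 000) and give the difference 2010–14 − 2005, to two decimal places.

1.52

Combined standard total = 588 600; weights = 0.1220, 0.1648, 0.3340, 0.3792.
2010–14: 0.1220×1.18 + 0.1648×4.29 + 0.3340×11.02 + 0.3792×38.14 = 18.9946 per 1 000.
2005: 0.1220×1.18 + 0.1648×3.45 + 0.3340×12.50 + 0.3792×33.19 = 17.4735 per 1 000.
Difference = 18.9946 − 17.4735 = 1.5212.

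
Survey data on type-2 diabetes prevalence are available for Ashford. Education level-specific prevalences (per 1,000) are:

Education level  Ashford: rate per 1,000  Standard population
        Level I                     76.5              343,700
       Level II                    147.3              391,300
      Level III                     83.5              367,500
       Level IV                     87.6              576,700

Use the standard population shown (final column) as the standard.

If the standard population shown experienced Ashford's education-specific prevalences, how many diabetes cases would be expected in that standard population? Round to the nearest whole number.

Expected diabetes cases = Σ (standard pop × education-specific rate ÷ 1,000)
= 343,700×76.5/1,000 + 391,300×147.3/1,000 + 367,500×83.5/1,000 + 576,700×87.6/1,000
= 26293.05 + 57638.49 + 30686.25 + 50518.92 = 165136.71.

165137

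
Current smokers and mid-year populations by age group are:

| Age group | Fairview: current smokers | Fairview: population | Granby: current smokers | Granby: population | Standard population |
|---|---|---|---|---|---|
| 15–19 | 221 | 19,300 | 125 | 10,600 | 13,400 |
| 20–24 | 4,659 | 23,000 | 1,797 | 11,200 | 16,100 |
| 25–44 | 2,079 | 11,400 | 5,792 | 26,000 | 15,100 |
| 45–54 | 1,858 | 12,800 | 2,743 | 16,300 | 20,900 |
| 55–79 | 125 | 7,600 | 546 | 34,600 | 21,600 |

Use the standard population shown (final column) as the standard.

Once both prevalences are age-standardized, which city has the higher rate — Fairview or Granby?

Granby

Age-specific rates per 1,000 for Fairview: 11.451, 202.565, 182.368, 145.156, 16.447.
For Granby: 11.792, 160.446, 222.769, 168.282, 15.780.
Standard total = 87,100; weights = 0.1538, 0.1848, 0.1734, 0.2400, 0.2480.
Fairview: 0.1538×11.451 + 0.1848×202.565 + 0.1734×182.368 + 0.2400×145.156 + 0.2480×16.447 = 109.7306 per 1,000.
Granby: 0.1538×11.792 + 0.1848×160.446 + 0.1734×222.769 + 0.2400×168.282 + 0.2480×15.780 = 114.3855 per 1,000.
The crude rates (120.67 vs 111.48) would put Fairview higher, but that reflects its age composition; once standardized to a common age structure, Granby has the higher underlying rate.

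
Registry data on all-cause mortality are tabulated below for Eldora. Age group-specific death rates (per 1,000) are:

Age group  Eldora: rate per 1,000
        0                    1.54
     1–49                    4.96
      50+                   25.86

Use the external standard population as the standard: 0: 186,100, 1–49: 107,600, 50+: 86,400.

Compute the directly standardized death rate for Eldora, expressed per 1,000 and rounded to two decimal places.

Standard total = 380,100; weights = 0.4896, 0.2831, 0.2273.
Standardized rate: 0.4896×1.54 + 0.2831×4.96 + 0.2273×25.86 = 8.0363 per 1,000.

8.04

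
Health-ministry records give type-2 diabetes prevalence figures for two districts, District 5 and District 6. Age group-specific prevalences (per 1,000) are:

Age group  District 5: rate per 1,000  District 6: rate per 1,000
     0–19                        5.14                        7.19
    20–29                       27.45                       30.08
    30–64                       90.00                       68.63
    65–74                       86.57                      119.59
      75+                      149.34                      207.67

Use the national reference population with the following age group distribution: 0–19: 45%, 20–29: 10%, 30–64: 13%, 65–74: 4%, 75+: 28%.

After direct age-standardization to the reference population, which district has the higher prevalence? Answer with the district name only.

District 6

Standard weights: 0.45, 0.10, 0.13, 0.04, 0.28.
District 5: 0.4500×5.14 + 0.1000×27.45 + 0.1300×90.00 + 0.0400×86.57 + 0.2800×149.34 = 62.0360 per 1,000.
District 6: 0.4500×7.19 + 0.1000×30.08 + 0.1300×68.63 + 0.0400×119.59 + 0.2800×207.67 = 78.0966 per 1,000.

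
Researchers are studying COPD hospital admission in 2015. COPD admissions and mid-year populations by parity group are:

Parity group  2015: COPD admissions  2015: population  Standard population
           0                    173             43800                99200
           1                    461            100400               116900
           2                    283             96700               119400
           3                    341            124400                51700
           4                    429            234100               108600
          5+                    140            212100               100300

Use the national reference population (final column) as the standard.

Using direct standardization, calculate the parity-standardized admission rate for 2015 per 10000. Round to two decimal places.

28.27

Parity-specific rates per 10000 for 2015: 39.50, 45.92, 29.27, 27.41, 18.33, 6.60.
Standard total = 596100; weights = 0.1664, 0.1961, 0.2003, 0.0867, 0.1822, 0.1683.
Standardized rate: 0.1664×39.50 + 0.1961×45.92 + 0.2003×29.27 + 0.0867×27.41 + 0.1822×18.33 + 0.1683×6.60 = 28.2662 per 10000.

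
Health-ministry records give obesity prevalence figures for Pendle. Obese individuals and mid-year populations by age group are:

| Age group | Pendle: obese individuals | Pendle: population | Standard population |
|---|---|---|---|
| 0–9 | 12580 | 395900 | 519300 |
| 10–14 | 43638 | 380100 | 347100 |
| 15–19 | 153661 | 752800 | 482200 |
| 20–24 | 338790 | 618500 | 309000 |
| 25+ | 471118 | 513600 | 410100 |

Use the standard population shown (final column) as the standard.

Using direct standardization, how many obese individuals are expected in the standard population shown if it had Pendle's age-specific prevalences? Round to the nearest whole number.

700214

Age-specific rates per 1000 for Pendle: 31.776, 114.807, 204.119, 547.761, 917.286.
Expected obese individuals = Σ (standard pop × age-specific rate ÷ 1000)
= 519300×31.776/1000 + 347100×114.807/1000 + 482200×204.119/1000 + 309000×547.761/1000 + 410100×917.286/1000
= 16501.12 + 39849.38 + 98426.32 + 169258.06 + 376178.92 = 700213.80.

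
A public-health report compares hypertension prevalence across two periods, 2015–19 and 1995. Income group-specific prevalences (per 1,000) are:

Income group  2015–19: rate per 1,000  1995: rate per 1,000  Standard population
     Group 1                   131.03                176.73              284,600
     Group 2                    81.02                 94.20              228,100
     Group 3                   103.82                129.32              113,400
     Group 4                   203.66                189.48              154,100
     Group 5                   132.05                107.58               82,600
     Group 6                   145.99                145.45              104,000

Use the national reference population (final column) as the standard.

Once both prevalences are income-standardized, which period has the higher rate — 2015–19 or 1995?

1995

Standard total = 966,800; weights = 0.2944, 0.2359, 0.1173, 0.1594, 0.0854, 0.1076.
2015–19: 0.2944×131.03 + 0.2359×81.02 + 0.1173×103.82 + 0.1594×203.66 + 0.0854×132.05 + 0.1076×145.99 = 129.3125 per 1,000.
1995: 0.2944×176.73 + 0.2359×94.20 + 0.1173×129.32 + 0.1594×189.48 + 0.0854×107.58 + 0.1076×145.45 = 144.4570 per 1,000.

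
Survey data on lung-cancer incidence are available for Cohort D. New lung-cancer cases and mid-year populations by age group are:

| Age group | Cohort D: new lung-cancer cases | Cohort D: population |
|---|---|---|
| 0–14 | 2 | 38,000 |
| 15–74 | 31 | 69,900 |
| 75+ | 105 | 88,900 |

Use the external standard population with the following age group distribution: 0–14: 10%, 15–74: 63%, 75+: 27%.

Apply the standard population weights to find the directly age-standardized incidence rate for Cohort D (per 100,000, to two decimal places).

Age-specific rates per 100,000 for Cohort D: 5.26, 44.35, 118.11.
Standard weights: 0.10, 0.63, 0.27.
Standardized rate: 0.1000×5.26 + 0.6300×44.35 + 0.2700×118.11 = 60.3560 per 100,000.

60.36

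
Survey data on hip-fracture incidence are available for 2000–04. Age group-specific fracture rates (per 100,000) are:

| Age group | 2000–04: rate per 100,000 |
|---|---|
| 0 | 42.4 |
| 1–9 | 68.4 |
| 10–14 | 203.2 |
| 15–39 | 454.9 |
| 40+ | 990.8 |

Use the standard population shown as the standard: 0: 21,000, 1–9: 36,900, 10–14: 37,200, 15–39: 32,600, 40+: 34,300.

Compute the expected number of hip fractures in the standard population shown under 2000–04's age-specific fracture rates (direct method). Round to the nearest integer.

598

Expected hip fractures = Σ (standard pop × age-specific rate ÷ 100,000)
= 21,000×42.4/100,000 + 36,900×68.4/100,000 + 37,200×203.2/100,000 + 32,600×454.9/100,000 + 34,300×990.8/100,000
= 8.90 + 25.24 + 75.59 + 148.30 + 339.84 = 597.88.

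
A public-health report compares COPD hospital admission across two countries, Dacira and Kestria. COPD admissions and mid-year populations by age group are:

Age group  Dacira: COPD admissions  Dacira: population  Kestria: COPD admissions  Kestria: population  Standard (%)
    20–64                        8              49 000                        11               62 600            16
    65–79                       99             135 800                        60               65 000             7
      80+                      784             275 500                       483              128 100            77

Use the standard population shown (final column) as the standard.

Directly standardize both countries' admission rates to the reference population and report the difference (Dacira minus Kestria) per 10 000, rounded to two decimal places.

-7.28

Age-specific rates per 10 000 for Dacira: 1.63, 7.29, 28.46.
For Kestria: 1.76, 9.23, 37.70.
Standard weights: 0.16, 0.07, 0.77.
Dacira: 0.1600×1.63 + 0.0700×7.29 + 0.7700×28.46 = 22.6837 per 10 000.
Kestria: 0.1600×1.76 + 0.0700×9.23 + 0.7700×37.70 = 29.9601 per 10 000.
Difference = 22.6837 − 29.9601 = -7.2764.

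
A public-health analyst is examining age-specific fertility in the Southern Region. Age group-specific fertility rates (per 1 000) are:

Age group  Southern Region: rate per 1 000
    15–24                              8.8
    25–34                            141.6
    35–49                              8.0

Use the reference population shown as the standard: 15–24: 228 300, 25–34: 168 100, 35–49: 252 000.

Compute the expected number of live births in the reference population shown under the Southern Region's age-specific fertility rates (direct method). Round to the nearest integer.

Expected live births = Σ (standard pop × age-specific rate ÷ 1 000)
= 228 300×8.8/1 000 + 168 100×141.6/1 000 + 252 000×8.0/1 000
= 2009.04 + 23802.96 + 2016.00 = 27828.00.

27828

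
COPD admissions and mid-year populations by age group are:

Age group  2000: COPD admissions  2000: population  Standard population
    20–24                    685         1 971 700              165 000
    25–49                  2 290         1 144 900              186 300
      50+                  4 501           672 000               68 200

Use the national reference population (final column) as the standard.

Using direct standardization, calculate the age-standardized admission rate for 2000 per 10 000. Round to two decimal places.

21.14

Age-specific rates per 10 000 for 2000: 3.47, 20.00, 66.98.
Standard total = 419 500; weights = 0.3933, 0.4441, 0.1626.
Standardized rate: 0.3933×3.47 + 0.4441×20.00 + 0.1626×66.98 = 21.1384 per 10 000.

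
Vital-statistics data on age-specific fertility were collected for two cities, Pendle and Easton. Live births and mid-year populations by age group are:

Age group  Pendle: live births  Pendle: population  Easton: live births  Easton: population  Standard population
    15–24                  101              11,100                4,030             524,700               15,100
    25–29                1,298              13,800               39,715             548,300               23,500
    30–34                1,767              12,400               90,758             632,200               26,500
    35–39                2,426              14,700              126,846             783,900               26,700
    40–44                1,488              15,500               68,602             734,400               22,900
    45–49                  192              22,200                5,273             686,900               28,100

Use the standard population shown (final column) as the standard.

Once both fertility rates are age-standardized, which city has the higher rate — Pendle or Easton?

Pendle

Age-specific rates per 1,000 for Pendle: 9.099, 94.058, 142.500, 165.034, 96.000, 8.649.
For Easton: 7.681, 72.433, 143.559, 161.814, 93.412, 7.677.
Standard total = 142,800; weights = 0.1057, 0.1646, 0.1856, 0.1870, 0.1604, 0.1968.
Pendle: 0.1057×9.099 + 0.1646×94.058 + 0.1856×142.500 + 0.1870×165.034 + 0.1604×96.000 + 0.1968×8.649 = 90.8392 per 1,000.
Easton: 0.1057×7.681 + 0.1646×72.433 + 0.1856×143.559 + 0.1870×161.814 + 0.1604×93.412 + 0.1968×7.677 = 86.1187 per 1,000.
The crude rates (81.07 vs 85.73) would put Easton higher, but that reflects its age composition; once standardized to a common age structure, Pendle has the higher underlying rate.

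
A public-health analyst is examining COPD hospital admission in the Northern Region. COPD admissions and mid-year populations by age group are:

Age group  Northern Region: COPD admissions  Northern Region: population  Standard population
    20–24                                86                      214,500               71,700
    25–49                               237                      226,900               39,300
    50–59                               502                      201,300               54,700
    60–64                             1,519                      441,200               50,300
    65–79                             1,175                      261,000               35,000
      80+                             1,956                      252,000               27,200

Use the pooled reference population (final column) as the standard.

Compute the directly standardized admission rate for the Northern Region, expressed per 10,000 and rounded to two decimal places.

26.89

Age-specific rates per 10,000 for the Northern Region: 4.01, 10.45, 24.94, 34.43, 45.02, 77.62.
Standard total = 278,200; weights = 0.2577, 0.1413, 0.1966, 0.1808, 0.1258, 0.0978.
Standardized rate: 0.2577×4.01 + 0.1413×10.45 + 0.1966×24.94 + 0.1808×34.43 + 0.1258×45.02 + 0.0978×77.62 = 26.8898 per 10,000.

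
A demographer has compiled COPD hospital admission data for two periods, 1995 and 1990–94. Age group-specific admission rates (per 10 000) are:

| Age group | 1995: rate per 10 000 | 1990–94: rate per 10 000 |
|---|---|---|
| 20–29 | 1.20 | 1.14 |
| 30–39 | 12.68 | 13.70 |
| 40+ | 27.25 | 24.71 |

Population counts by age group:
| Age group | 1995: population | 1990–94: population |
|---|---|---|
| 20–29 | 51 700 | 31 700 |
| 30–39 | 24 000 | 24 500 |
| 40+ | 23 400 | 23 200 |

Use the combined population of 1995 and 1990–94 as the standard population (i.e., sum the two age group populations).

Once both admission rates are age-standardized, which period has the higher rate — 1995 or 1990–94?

1995

Combined standard total = 178 500; weights = 0.4672, 0.2717, 0.2611.
1995: 0.4672×1.20 + 0.2717×12.68 + 0.2611×27.25 = 11.1199 per 10 000.
1990–94: 0.4672×1.14 + 0.2717×13.70 + 0.2611×24.71 = 10.7059 per 10 000.
The crude rates (10.13 vs 11.90) would put 1990–94 higher, but that reflects its age composition; once standardized to a common age structure, 1995 has the higher underlying rate.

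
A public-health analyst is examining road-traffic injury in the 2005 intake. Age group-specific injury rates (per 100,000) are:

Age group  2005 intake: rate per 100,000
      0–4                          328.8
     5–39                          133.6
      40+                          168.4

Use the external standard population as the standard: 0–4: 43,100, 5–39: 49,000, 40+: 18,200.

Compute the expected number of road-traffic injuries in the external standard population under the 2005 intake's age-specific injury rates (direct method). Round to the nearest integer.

238

Expected road-traffic injuries = Σ (standard pop × age-specific rate ÷ 100,000)
= 43,100×328.8/100,000 + 49,000×133.6/100,000 + 18,200×168.4/100,000
= 141.71 + 65.46 + 30.65 = 237.83.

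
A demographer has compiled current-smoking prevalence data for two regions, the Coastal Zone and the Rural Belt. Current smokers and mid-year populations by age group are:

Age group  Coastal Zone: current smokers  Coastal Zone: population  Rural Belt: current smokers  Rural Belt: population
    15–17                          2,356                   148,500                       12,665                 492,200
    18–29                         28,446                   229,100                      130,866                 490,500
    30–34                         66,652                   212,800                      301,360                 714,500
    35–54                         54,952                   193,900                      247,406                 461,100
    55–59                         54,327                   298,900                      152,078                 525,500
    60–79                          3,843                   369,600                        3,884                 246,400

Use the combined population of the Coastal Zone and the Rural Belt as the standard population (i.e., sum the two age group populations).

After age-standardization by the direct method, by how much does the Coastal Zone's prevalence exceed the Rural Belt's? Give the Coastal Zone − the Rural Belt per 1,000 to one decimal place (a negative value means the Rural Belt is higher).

-106.7

Age-specific rates per 1,000 for the Coastal Zone: 15.865, 124.164, 313.214, 283.404, 181.756, 10.398.
For the Rural Belt: 25.731, 266.801, 421.777, 536.556, 289.397, 15.763.
Combined standard total = 4,383,000; weights = 0.1462, 0.1642, 0.2116, 0.1494, 0.1881, 0.1405.
The Coastal Zone: 0.1462×15.865 + 0.1642×124.164 + 0.2116×313.214 + 0.1494×283.404 + 0.1881×181.756 + 0.1405×10.398 = 166.9705 per 1,000.
The Rural Belt: 0.1462×25.731 + 0.1642×266.801 + 0.2116×421.777 + 0.1494×536.556 + 0.1881×289.397 + 0.1405×15.763 = 273.6307 per 1,000.
Difference = 166.9705 − 273.6307 = -106.6603.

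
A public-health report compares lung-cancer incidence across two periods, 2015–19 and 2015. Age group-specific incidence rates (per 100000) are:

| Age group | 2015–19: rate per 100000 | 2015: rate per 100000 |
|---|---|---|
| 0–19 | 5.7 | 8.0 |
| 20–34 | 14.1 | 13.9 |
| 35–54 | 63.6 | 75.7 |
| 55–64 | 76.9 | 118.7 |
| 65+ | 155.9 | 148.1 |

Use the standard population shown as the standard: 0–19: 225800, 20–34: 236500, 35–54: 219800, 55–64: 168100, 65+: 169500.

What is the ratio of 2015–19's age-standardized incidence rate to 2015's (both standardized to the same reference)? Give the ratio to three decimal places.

Standard total = 1019700; weights = 0.2214, 0.2319, 0.2156, 0.1649, 0.1662.
2015–19: 0.2214×5.7 + 0.2319×14.1 + 0.2156×63.6 + 0.1649×76.9 + 0.1662×155.9 = 56.8333 per 100000.
2015: 0.2214×8.0 + 0.2319×13.9 + 0.2156×75.7 + 0.1649×118.7 + 0.1662×148.1 = 65.4987 per 100000.
Ratio = 56.8333 ÷ 65.4987 = 0.86770.

0.868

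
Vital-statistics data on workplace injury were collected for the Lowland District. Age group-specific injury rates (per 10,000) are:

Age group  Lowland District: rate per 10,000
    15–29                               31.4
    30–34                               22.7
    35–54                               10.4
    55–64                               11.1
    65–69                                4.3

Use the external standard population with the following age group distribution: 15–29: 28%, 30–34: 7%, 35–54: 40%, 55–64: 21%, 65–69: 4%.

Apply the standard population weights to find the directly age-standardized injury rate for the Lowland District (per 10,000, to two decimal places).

17.04

Standard weights: 0.28, 0.07, 0.40, 0.21, 0.04.
Standardized rate: 0.2800×31.4 + 0.0700×22.7 + 0.4000×10.4 + 0.2100×11.1 + 0.0400×4.3 = 17.0440 per 10,000.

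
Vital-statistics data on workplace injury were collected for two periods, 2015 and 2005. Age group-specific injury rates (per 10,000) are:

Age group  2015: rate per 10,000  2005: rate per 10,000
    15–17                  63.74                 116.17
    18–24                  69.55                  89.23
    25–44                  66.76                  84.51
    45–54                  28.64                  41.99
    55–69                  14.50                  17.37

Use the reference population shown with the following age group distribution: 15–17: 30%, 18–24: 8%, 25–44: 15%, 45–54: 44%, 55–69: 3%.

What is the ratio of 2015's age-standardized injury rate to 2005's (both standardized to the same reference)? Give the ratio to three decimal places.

0.648

Standard weights: 0.30, 0.08, 0.15, 0.44, 0.03.
2015: 0.3000×63.74 + 0.0800×69.55 + 0.1500×66.76 + 0.4400×28.64 + 0.0300×14.50 = 47.7366 per 10,000.
2005: 0.3000×116.17 + 0.0800×89.23 + 0.1500×84.51 + 0.4400×41.99 + 0.0300×17.37 = 73.6626 per 10,000.
Ratio = 47.7366 ÷ 73.6626 = 0.64804.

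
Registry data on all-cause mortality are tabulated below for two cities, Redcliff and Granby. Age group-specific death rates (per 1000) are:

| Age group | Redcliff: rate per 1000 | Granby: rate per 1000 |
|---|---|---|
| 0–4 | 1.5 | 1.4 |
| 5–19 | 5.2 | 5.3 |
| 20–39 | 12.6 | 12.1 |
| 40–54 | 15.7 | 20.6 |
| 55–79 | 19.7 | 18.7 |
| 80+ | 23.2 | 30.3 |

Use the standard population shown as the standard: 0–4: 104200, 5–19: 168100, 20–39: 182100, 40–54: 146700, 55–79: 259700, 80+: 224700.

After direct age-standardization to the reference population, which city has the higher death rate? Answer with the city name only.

Standard total = 1085500; weights = 0.0960, 0.1549, 0.1678, 0.1351, 0.2392, 0.2070.
Redcliff: 0.0960×1.5 + 0.1549×5.2 + 0.1678×12.6 + 0.1351×15.7 + 0.2392×19.7 + 0.2070×23.2 = 14.7003 per 1000.
Granby: 0.0960×1.4 + 0.1549×5.3 + 0.1678×12.1 + 0.1351×20.6 + 0.2392×18.7 + 0.2070×30.3 = 16.5150 per 1000.

Granby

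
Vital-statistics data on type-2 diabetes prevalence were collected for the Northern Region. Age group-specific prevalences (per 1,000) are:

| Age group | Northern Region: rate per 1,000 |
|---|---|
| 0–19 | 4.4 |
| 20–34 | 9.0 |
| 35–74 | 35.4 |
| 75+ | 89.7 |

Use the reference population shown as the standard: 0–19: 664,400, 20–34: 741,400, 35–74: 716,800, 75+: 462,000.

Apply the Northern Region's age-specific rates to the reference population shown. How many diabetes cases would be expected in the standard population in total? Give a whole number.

Expected diabetes cases = Σ (standard pop × age-specific rate ÷ 1,000)
= 664,400×4.4/1,000 + 741,400×9.0/1,000 + 716,800×35.4/1,000 + 462,000×89.7/1,000
= 2923.36 + 6672.60 + 25374.72 + 41441.40 = 76412.08.

76412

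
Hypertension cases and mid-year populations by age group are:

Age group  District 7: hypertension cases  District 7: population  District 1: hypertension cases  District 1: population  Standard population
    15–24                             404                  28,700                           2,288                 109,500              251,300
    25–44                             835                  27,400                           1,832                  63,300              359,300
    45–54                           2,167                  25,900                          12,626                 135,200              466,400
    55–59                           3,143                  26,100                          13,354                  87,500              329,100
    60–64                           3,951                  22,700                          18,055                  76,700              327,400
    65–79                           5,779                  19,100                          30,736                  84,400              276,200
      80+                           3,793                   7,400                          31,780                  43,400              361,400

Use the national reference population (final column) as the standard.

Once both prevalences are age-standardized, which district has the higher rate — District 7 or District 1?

Age-specific rates per 1,000 for District 7: 14.077, 30.474, 83.668, 120.421, 174.053, 302.565, 512.568.
For District 1: 20.895, 28.942, 93.388, 152.617, 235.398, 364.171, 732.258.
Standard total = 2,371,100; weights = 0.1060, 0.1515, 0.1967, 0.1388, 0.1381, 0.1165, 0.1524.
District 7: 0.1060×14.077 + 0.1515×30.474 + 0.1967×83.668 + 0.1388×120.421 + 0.1381×174.053 + 0.1165×302.565 + 0.1524×512.568 = 176.6841 per 1,000.
District 1: 0.1060×20.895 + 0.1515×28.942 + 0.1967×93.388 + 0.1388×152.617 + 0.1381×235.398 + 0.1165×364.171 + 0.1524×732.258 = 232.6865 per 1,000.

District 1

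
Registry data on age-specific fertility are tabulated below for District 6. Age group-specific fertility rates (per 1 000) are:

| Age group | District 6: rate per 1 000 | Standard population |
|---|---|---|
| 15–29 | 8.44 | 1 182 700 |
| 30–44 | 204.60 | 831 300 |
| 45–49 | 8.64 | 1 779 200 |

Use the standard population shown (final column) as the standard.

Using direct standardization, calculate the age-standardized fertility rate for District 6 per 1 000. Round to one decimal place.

51.5

Standard total = 3 793 200; weights = 0.3118, 0.2192, 0.4690.
Standardized rate: 0.3118×8.44 + 0.2192×204.60 + 0.4690×8.64 = 51.5233 per 1 000.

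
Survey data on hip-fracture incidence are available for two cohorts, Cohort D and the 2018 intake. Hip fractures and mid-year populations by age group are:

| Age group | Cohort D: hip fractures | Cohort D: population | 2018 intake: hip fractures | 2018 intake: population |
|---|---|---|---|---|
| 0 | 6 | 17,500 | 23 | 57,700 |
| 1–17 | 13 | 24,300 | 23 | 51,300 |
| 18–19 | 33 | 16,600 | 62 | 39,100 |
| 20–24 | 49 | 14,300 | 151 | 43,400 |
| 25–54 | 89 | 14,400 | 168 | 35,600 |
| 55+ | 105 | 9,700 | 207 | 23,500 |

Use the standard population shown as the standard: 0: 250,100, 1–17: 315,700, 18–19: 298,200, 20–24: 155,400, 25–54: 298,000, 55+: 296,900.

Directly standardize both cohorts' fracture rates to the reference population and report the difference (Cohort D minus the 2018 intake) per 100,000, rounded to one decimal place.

Age-specific rates per 100,000 for Cohort D: 34.29, 53.50, 198.80, 342.66, 618.06, 1082.47.
For the 2018 intake: 39.86, 44.83, 158.57, 347.93, 471.91, 880.85.
Standard total = 1,614,300; weights = 0.1549, 0.1956, 0.1847, 0.0963, 0.1846, 0.1839.
Cohort D: 0.1549×34.29 + 0.1956×53.50 + 0.1847×198.80 + 0.0963×342.66 + 0.1846×618.06 + 0.1839×1082.47 = 398.6626 per 100,000.
The 2018 intake: 0.1549×39.86 + 0.1956×44.83 + 0.1847×158.57 + 0.0963×347.93 + 0.1846×471.91 + 0.1839×880.85 = 326.8476 per 100,000.
Difference = 398.6626 − 326.8476 = 71.8150.

71.8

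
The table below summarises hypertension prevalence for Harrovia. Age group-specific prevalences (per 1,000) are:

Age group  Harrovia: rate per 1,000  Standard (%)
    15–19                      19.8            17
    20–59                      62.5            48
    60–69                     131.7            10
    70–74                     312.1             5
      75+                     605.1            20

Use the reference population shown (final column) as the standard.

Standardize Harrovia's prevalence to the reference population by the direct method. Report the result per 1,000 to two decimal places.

183.16

Standard weights: 0.17, 0.48, 0.10, 0.05, 0.20.
Standardized rate: 0.1700×19.8 + 0.4800×62.5 + 0.1000×131.7 + 0.0500×312.1 + 0.2000×605.1 = 183.1610 per 1,000.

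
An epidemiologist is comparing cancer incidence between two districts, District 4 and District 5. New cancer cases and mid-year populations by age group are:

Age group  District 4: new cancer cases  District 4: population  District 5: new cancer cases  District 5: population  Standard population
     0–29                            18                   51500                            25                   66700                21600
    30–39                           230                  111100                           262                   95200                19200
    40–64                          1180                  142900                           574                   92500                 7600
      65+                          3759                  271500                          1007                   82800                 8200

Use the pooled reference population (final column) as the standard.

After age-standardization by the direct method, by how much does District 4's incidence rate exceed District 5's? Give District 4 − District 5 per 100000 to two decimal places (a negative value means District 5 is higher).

Age-specific rates per 100000 for District 4: 34.95, 207.02, 825.75, 1384.53.
For District 5: 37.48, 275.21, 620.54, 1216.18.
Standard total = 56600; weights = 0.3816, 0.3392, 0.1343, 0.1449.
District 4: 0.3816×34.95 + 0.3392×207.02 + 0.1343×825.75 + 0.1449×1384.53 = 395.0285 per 100000.
District 5: 0.3816×37.48 + 0.3392×275.21 + 0.1343×620.54 + 0.1449×1216.18 = 367.1810 per 100000.
Difference = 395.0285 − 367.1810 = 27.8476.

27.85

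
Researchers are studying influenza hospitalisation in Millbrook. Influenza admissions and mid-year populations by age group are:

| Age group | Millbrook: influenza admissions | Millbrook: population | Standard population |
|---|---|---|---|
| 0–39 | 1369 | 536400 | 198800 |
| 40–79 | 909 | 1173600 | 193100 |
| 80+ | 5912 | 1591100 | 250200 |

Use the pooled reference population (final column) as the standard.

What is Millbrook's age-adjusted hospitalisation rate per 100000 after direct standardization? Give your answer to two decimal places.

Age-specific rates per 100000 for Millbrook: 255.22, 77.45, 371.57.
Standard total = 642100; weights = 0.3096, 0.3007, 0.3897.
Standardized rate: 0.3096×255.22 + 0.3007×77.45 + 0.3897×371.57 = 247.0957 per 100000.

247.10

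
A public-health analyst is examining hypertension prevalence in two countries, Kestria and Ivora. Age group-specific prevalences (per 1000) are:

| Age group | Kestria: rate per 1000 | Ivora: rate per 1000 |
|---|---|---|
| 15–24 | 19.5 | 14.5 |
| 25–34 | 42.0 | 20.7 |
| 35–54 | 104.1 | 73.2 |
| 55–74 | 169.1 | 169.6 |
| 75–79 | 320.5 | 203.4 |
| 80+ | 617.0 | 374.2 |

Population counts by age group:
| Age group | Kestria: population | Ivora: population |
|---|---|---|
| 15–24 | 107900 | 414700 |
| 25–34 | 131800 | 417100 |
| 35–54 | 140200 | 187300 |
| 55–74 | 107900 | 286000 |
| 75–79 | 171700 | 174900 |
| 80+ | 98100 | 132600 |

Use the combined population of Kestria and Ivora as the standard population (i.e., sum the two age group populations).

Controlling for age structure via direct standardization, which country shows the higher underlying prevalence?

Kestria

Combined standard total = 2370200; weights = 0.2205, 0.2316, 0.1382, 0.1662, 0.1462, 0.0973.
Kestria: 0.2205×19.5 + 0.2316×42.0 + 0.1382×104.1 + 0.1662×169.1 + 0.1462×320.5 + 0.0973×617.0 = 163.4347 per 1000.
Ivora: 0.2205×14.5 + 0.2316×20.7 + 0.1382×73.2 + 0.1662×169.6 + 0.1462×203.4 + 0.0973×374.2 = 112.4566 per 1000.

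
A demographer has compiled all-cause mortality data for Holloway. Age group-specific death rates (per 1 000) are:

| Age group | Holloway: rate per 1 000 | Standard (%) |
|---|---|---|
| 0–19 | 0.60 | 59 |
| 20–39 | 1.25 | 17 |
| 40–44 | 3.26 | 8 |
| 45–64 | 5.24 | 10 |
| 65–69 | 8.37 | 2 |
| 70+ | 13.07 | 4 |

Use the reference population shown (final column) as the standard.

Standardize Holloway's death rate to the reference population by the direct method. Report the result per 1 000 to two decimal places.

2.04

Standard weights: 0.59, 0.17, 0.08, 0.10, 0.02, 0.04.
Standardized rate: 0.5900×0.60 + 0.1700×1.25 + 0.0800×3.26 + 0.1000×5.24 + 0.0200×8.37 + 0.0400×13.07 = 2.0415 per 1 000.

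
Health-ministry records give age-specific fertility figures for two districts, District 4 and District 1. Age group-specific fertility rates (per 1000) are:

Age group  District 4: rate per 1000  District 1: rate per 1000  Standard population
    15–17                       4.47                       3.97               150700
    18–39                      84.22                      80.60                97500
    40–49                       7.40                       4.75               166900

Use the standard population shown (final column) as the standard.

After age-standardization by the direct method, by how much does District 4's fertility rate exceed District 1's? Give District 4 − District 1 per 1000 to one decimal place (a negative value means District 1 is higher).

Standard total = 415100; weights = 0.3630, 0.2349, 0.4021.
District 4: 0.3630×4.47 + 0.2349×84.22 + 0.4021×7.40 = 24.3800 per 1000.
District 1: 0.3630×3.97 + 0.2349×80.60 + 0.4021×4.75 = 22.2827 per 1000.
Difference = 24.3800 − 22.2827 = 2.0973.

2.1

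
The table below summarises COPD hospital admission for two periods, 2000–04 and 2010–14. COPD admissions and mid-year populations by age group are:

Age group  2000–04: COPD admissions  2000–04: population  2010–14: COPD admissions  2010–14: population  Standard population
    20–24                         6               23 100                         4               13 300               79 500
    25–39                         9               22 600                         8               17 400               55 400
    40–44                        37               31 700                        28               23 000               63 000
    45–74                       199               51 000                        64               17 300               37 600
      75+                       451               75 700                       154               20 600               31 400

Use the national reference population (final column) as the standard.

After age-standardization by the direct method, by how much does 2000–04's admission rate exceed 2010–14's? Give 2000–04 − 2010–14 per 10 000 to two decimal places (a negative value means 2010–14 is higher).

Age-specific rates per 10 000 for 2000–04: 2.60, 3.98, 11.67, 39.02, 59.58.
For 2010–14: 3.01, 4.60, 12.17, 36.99, 74.76.
Standard total = 266 900; weights = 0.2979, 0.2076, 0.2360, 0.1409, 0.1176.
2000–04: 0.2979×2.60 + 0.2076×3.98 + 0.2360×11.67 + 0.1409×39.02 + 0.1176×59.58 = 16.8614 per 10 000.
2010–14: 0.2979×3.01 + 0.2076×4.60 + 0.2360×12.17 + 0.1409×36.99 + 0.1176×74.76 = 18.7303 per 10 000.
Difference = 16.8614 − 18.7303 = -1.8689.

-1.87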